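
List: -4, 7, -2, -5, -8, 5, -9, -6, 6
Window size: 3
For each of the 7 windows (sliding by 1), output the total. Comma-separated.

1, 0, -15, -8, -12, -10, -9

(-4, 7, -2) → sum 1
(7, -2, -5) → sum 0
(-2, -5, -8) → sum -15
(-5, -8, 5) → sum -8
(-8, 5, -9) → sum -12
(5, -9, -6) → sum -10
(-9, -6, 6) → sum -9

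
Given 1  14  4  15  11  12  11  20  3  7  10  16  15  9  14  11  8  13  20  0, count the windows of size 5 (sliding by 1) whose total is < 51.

1 14 4 15 11 → sum 45  < 51 ✓
14 4 15 11 12 → sum 56
4 15 11 12 11 → sum 53
15 11 12 11 20 → sum 69
11 12 11 20 3 → sum 57
12 11 20 3 7 → sum 53
11 20 3 7 10 → sum 51
20 3 7 10 16 → sum 56
3 7 10 16 15 → sum 51
7 10 16 15 9 → sum 57
10 16 15 9 14 → sum 64
16 15 9 14 11 → sum 65
15 9 14 11 8 → sum 57
9 14 11 8 13 → sum 55
14 11 8 13 20 → sum 66
11 8 13 20 0 → sum 52
1 window satisfy the condition.

1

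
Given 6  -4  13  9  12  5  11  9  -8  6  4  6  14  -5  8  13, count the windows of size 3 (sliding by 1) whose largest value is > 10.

11

[6, -4, 13] → max 13  > 10 ✓
[-4, 13, 9] → max 13  > 10 ✓
[13, 9, 12] → max 13  > 10 ✓
[9, 12, 5] → max 12  > 10 ✓
[12, 5, 11] → max 12  > 10 ✓
[5, 11, 9] → max 11  > 10 ✓
[11, 9, -8] → max 11  > 10 ✓
[9, -8, 6] → max 9
[-8, 6, 4] → max 6
[6, 4, 6] → max 6
[4, 6, 14] → max 14  > 10 ✓
[6, 14, -5] → max 14  > 10 ✓
[14, -5, 8] → max 14  > 10 ✓
[-5, 8, 13] → max 13  > 10 ✓
11 windows satisfy the condition.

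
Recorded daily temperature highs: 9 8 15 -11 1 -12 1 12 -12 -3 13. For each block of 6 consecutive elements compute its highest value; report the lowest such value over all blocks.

Window maxs for each of the 6 positions:
(9, 8, 15, -11, 1, -12) → max 15
(8, 15, -11, 1, -12, 1) → max 15
(15, -11, 1, -12, 1, 12) → max 15
(-11, 1, -12, 1, 12, -12) → max 12
(1, -12, 1, 12, -12, -3) → max 12
(-12, 1, 12, -12, -3, 13) → max 13
Lowest of these is 12.

12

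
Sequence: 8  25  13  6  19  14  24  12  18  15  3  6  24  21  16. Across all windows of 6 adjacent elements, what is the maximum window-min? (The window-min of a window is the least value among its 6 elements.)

12

(8, 25, 13, 6, 19, 14) → min 6
(25, 13, 6, 19, 14, 24) → min 6
(13, 6, 19, 14, 24, 12) → min 6
(6, 19, 14, 24, 12, 18) → min 6
(19, 14, 24, 12, 18, 15) → min 12
(14, 24, 12, 18, 15, 3) → min 3
(24, 12, 18, 15, 3, 6) → min 3
(12, 18, 15, 3, 6, 24) → min 3
(18, 15, 3, 6, 24, 21) → min 3
(15, 3, 6, 24, 21, 16) → min 3
Maximum of these is 12.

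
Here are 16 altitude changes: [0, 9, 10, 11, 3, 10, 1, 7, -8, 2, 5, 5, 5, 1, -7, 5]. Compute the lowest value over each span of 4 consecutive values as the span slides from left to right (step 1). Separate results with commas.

0 9 10 11 → min 0
9 10 11 3 → min 3
10 11 3 10 → min 3
11 3 10 1 → min 1
3 10 1 7 → min 1
10 1 7 -8 → min -8
1 7 -8 2 → min -8
7 -8 2 5 → min -8
-8 2 5 5 → min -8
2 5 5 5 → min 2
5 5 5 1 → min 1
5 5 1 -7 → min -7
5 1 -7 5 → min -7

0, 3, 3, 1, 1, -8, -8, -8, -8, 2, 1, -7, -7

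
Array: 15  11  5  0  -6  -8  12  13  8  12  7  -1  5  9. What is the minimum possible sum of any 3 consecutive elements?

-14

[15, 11, 5] → sum 31
[11, 5, 0] → sum 16
[5, 0, -6] → sum -1
[0, -6, -8] → sum -14
[-6, -8, 12] → sum -2
[-8, 12, 13] → sum 17
[12, 13, 8] → sum 33
[13, 8, 12] → sum 33
[8, 12, 7] → sum 27
[12, 7, -1] → sum 18
[7, -1, 5] → sum 11
[-1, 5, 9] → sum 13
Minimum of these is -14.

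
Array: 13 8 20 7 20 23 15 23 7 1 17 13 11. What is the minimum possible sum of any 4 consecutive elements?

38

[13, 8, 20, 7] → sum 48
[8, 20, 7, 20] → sum 55
[20, 7, 20, 23] → sum 70
[7, 20, 23, 15] → sum 65
[20, 23, 15, 23] → sum 81
[23, 15, 23, 7] → sum 68
[15, 23, 7, 1] → sum 46
[23, 7, 1, 17] → sum 48
[7, 1, 17, 13] → sum 38
[1, 17, 13, 11] → sum 42
Minimum of these is 38.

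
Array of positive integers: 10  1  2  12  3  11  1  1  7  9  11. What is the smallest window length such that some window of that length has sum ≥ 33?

6

add 10: running sum 10 < 33
add 1: running sum 11 < 33
add 2: running sum 13 < 33
add 12: running sum 25 < 33
add 3: running sum 28 < 33
end 5: [10, 1, 2, 12, 3, 11] sum 39, len 6
end 6: [10, 1, 2, 12, 3, 11, 1] sum 40, len 7
end 7: [10, 1, 2, 12, 3, 11, 1, 1] sum 41, len 8
end 8: [12, 3, 11, 1, 1, 7] sum 35, len 6
end 9: [12, 3, 11, 1, 1, 7, 9] sum 44, len 7
end 10: [11, 1, 1, 7, 9, 11] sum 40, len 6
Shortest qualifying length: 6.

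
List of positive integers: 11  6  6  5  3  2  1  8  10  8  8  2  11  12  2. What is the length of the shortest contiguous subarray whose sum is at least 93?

14

add 11: running sum 11 < 93
add 6: running sum 17 < 93
add 6: running sum 23 < 93
add 5: running sum 28 < 93
add 3: running sum 31 < 93
add 2: running sum 33 < 93
add 1: running sum 34 < 93
add 8: running sum 42 < 93
add 10: running sum 52 < 93
add 8: running sum 60 < 93
add 8: running sum 68 < 93
add 2: running sum 70 < 93
add 11: running sum 81 < 93
end 13: [11, 6, 6, 5, 3, 2, 1, 8, 10, 8, 8, 2, 11, 12] sum 93, len 14
end 14: [11, 6, 6, 5, 3, 2, 1, 8, 10, 8, 8, 2, 11, 12, 2] sum 95, len 15
Shortest qualifying length: 14.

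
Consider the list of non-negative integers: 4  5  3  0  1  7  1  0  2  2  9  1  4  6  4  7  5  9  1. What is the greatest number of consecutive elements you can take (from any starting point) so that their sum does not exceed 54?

add 4: [4] sum 4, len 1
add 5: [4, 5] sum 9, len 2
add 3: [4, 5, 3] sum 12, len 3
add 0: [4, 5, 3, 0] sum 12, len 4
add 1: [4, 5, 3, 0, 1] sum 13, len 5
add 7: [4, 5, 3, 0, 1, 7] sum 20, len 6
add 1: [4, 5, 3, 0, 1, 7, 1] sum 21, len 7
add 0: [4, 5, 3, 0, 1, 7, 1, 0] sum 21, len 8
add 2: [4, 5, 3, 0, 1, 7, 1, 0, 2] sum 23, len 9
add 2: [4, 5, 3, 0, 1, 7, 1, 0, 2, 2] sum 25, len 10
add 9: [4, 5, 3, 0, 1, 7, 1, 0, 2, 2, 9] sum 34, len 11
add 1: [4, 5, 3, 0, 1, 7, 1, 0, 2, 2, 9, 1] sum 35, len 12
add 4: [4, 5, 3, 0, 1, 7, 1, 0, 2, 2, 9, 1, 4] sum 39, len 13
add 6: [4, 5, 3, 0, 1, 7, 1, 0, 2, 2, 9, 1, 4, 6] sum 45, len 14
add 4: [4, 5, 3, 0, 1, 7, 1, 0, 2, 2, 9, 1, 4, 6, 4] sum 49, len 15
add 7: [5, 3, 0, 1, 7, 1, 0, 2, 2, 9, 1, 4, 6, 4, 7] sum 52, len 15
add 5: [3, 0, 1, 7, 1, 0, 2, 2, 9, 1, 4, 6, 4, 7, 5] sum 52, len 15
add 9: [1, 0, 2, 2, 9, 1, 4, 6, 4, 7, 5, 9] sum 50, len 12
add 1: [1, 0, 2, 2, 9, 1, 4, 6, 4, 7, 5, 9, 1] sum 51, len 13
Longest length seen: 15.

15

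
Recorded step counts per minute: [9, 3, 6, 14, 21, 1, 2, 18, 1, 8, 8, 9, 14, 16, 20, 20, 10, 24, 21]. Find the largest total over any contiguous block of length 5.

95

(9, 3, 6, 14, 21) → sum 53
(3, 6, 14, 21, 1) → sum 45
(6, 14, 21, 1, 2) → sum 44
(14, 21, 1, 2, 18) → sum 56
(21, 1, 2, 18, 1) → sum 43
(1, 2, 18, 1, 8) → sum 30
(2, 18, 1, 8, 8) → sum 37
(18, 1, 8, 8, 9) → sum 44
(1, 8, 8, 9, 14) → sum 40
(8, 8, 9, 14, 16) → sum 55
(8, 9, 14, 16, 20) → sum 67
(9, 14, 16, 20, 20) → sum 79
(14, 16, 20, 20, 10) → sum 80
(16, 20, 20, 10, 24) → sum 90
(20, 20, 10, 24, 21) → sum 95
Largest of these is 95.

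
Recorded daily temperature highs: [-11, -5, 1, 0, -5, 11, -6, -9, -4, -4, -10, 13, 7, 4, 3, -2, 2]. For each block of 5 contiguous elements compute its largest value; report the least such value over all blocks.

-4

Each size-5 window and its max:
-11 -5 1 0 -5 → max 1
-5 1 0 -5 11 → max 11
1 0 -5 11 -6 → max 11
0 -5 11 -6 -9 → max 11
-5 11 -6 -9 -4 → max 11
11 -6 -9 -4 -4 → max 11
-6 -9 -4 -4 -10 → max -4
-9 -4 -4 -10 13 → max 13
-4 -4 -10 13 7 → max 13
-4 -10 13 7 4 → max 13
-10 13 7 4 3 → max 13
13 7 4 3 -2 → max 13
7 4 3 -2 2 → max 7
Least of these is -4.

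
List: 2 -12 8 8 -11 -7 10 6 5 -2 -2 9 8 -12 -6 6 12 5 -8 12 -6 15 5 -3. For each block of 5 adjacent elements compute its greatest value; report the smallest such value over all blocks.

Window maxs for each of the 20 positions:
[2, -12, 8, 8, -11] → max 8
[-12, 8, 8, -11, -7] → max 8
[8, 8, -11, -7, 10] → max 10
[8, -11, -7, 10, 6] → max 10
[-11, -7, 10, 6, 5] → max 10
[-7, 10, 6, 5, -2] → max 10
[10, 6, 5, -2, -2] → max 10
[6, 5, -2, -2, 9] → max 9
[5, -2, -2, 9, 8] → max 9
[-2, -2, 9, 8, -12] → max 9
[-2, 9, 8, -12, -6] → max 9
[9, 8, -12, -6, 6] → max 9
[8, -12, -6, 6, 12] → max 12
[-12, -6, 6, 12, 5] → max 12
[-6, 6, 12, 5, -8] → max 12
[6, 12, 5, -8, 12] → max 12
[12, 5, -8, 12, -6] → max 12
[5, -8, 12, -6, 15] → max 15
[-8, 12, -6, 15, 5] → max 15
[12, -6, 15, 5, -3] → max 15
Smallest of these is 8.

8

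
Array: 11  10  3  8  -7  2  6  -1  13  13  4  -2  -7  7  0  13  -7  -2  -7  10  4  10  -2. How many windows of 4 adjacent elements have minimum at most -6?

(11, 10, 3, 8) → min 3
(10, 3, 8, -7) → min -7  ≤ -6 ✓
(3, 8, -7, 2) → min -7  ≤ -6 ✓
(8, -7, 2, 6) → min -7  ≤ -6 ✓
(-7, 2, 6, -1) → min -7  ≤ -6 ✓
(2, 6, -1, 13) → min -1
(6, -1, 13, 13) → min -1
(-1, 13, 13, 4) → min -1
(13, 13, 4, -2) → min -2
(13, 4, -2, -7) → min -7  ≤ -6 ✓
(4, -2, -7, 7) → min -7  ≤ -6 ✓
(-2, -7, 7, 0) → min -7  ≤ -6 ✓
(-7, 7, 0, 13) → min -7  ≤ -6 ✓
(7, 0, 13, -7) → min -7  ≤ -6 ✓
(0, 13, -7, -2) → min -7  ≤ -6 ✓
(13, -7, -2, -7) → min -7  ≤ -6 ✓
(-7, -2, -7, 10) → min -7  ≤ -6 ✓
(-2, -7, 10, 4) → min -7  ≤ -6 ✓
(-7, 10, 4, 10) → min -7  ≤ -6 ✓
(10, 4, 10, -2) → min -2
14 windows satisfy the condition.

14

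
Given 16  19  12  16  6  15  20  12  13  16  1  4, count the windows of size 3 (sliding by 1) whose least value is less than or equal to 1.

2

16 19 12 → min 12
19 12 16 → min 12
12 16 6 → min 6
16 6 15 → min 6
6 15 20 → min 6
15 20 12 → min 12
20 12 13 → min 12
12 13 16 → min 12
13 16 1 → min 1  ≤ 1 ✓
16 1 4 → min 1  ≤ 1 ✓
2 windows satisfy the condition.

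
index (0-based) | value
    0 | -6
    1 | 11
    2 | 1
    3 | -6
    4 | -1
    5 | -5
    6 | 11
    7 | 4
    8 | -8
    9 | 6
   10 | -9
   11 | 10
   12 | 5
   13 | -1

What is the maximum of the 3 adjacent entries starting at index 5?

11

Elements at indices 5..7: -5, 11, 4
max(-5, 11, 4) = 11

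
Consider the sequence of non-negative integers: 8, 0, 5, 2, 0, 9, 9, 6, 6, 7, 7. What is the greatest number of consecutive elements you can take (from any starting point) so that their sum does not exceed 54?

10

[8] sum 8 len 1
[8, 0] sum 8 len 2
[8, 0, 5] sum 13 len 3
[8, 0, 5, 2] sum 15 len 4
[8, 0, 5, 2, 0] sum 15 len 5
[8, 0, 5, 2, 0, 9] sum 24 len 6
[8, 0, 5, 2, 0, 9, 9] sum 33 len 7
[8, 0, 5, 2, 0, 9, 9, 6] sum 39 len 8
[8, 0, 5, 2, 0, 9, 9, 6, 6] sum 45 len 9
[8, 0, 5, 2, 0, 9, 9, 6, 6, 7] sum 52 len 10
[0, 5, 2, 0, 9, 9, 6, 6, 7, 7] sum 51 len 10
Longest length seen: 10.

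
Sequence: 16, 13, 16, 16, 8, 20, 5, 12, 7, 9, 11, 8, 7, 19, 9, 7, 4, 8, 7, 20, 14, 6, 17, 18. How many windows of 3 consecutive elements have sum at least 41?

5

16 13 16 → sum 45  ≥ 41 ✓
13 16 16 → sum 45  ≥ 41 ✓
16 16 8 → sum 40
16 8 20 → sum 44  ≥ 41 ✓
8 20 5 → sum 33
20 5 12 → sum 37
5 12 7 → sum 24
12 7 9 → sum 28
7 9 11 → sum 27
9 11 8 → sum 28
11 8 7 → sum 26
8 7 19 → sum 34
7 19 9 → sum 35
19 9 7 → sum 35
9 7 4 → sum 20
7 4 8 → sum 19
4 8 7 → sum 19
8 7 20 → sum 35
7 20 14 → sum 41  ≥ 41 ✓
20 14 6 → sum 40
14 6 17 → sum 37
6 17 18 → sum 41  ≥ 41 ✓
5 windows satisfy the condition.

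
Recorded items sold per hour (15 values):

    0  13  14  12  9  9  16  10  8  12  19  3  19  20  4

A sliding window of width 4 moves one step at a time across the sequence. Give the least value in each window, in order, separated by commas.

(0, 13, 14, 12) → min 0
(13, 14, 12, 9) → min 9
(14, 12, 9, 9) → min 9
(12, 9, 9, 16) → min 9
(9, 9, 16, 10) → min 9
(9, 16, 10, 8) → min 8
(16, 10, 8, 12) → min 8
(10, 8, 12, 19) → min 8
(8, 12, 19, 3) → min 3
(12, 19, 3, 19) → min 3
(19, 3, 19, 20) → min 3
(3, 19, 20, 4) → min 3

0, 9, 9, 9, 9, 8, 8, 8, 3, 3, 3, 3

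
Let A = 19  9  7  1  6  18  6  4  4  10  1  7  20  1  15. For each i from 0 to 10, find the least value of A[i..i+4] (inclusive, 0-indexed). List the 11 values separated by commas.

1, 1, 1, 1, 4, 4, 1, 1, 1, 1, 1

[19, 9, 7, 1, 6] → min 1
[9, 7, 1, 6, 18] → min 1
[7, 1, 6, 18, 6] → min 1
[1, 6, 18, 6, 4] → min 1
[6, 18, 6, 4, 4] → min 4
[18, 6, 4, 4, 10] → min 4
[6, 4, 4, 10, 1] → min 1
[4, 4, 10, 1, 7] → min 1
[4, 10, 1, 7, 20] → min 1
[10, 1, 7, 20, 1] → min 1
[1, 7, 20, 1, 15] → min 1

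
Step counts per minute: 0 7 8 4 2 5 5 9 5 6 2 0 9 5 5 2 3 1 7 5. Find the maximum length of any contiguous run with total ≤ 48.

add 0: [0] sum 0, len 1
add 7: [0, 7] sum 7, len 2
add 8: [0, 7, 8] sum 15, len 3
add 4: [0, 7, 8, 4] sum 19, len 4
add 2: [0, 7, 8, 4, 2] sum 21, len 5
add 5: [0, 7, 8, 4, 2, 5] sum 26, len 6
add 5: [0, 7, 8, 4, 2, 5, 5] sum 31, len 7
add 9: [0, 7, 8, 4, 2, 5, 5, 9] sum 40, len 8
add 5: [0, 7, 8, 4, 2, 5, 5, 9, 5] sum 45, len 9
add 6: [8, 4, 2, 5, 5, 9, 5, 6] sum 44, len 8
add 2: [8, 4, 2, 5, 5, 9, 5, 6, 2] sum 46, len 9
add 0: [8, 4, 2, 5, 5, 9, 5, 6, 2, 0] sum 46, len 10
add 9: [4, 2, 5, 5, 9, 5, 6, 2, 0, 9] sum 47, len 10
add 5: [2, 5, 5, 9, 5, 6, 2, 0, 9, 5] sum 48, len 10
add 5: [5, 9, 5, 6, 2, 0, 9, 5, 5] sum 46, len 9
add 2: [5, 9, 5, 6, 2, 0, 9, 5, 5, 2] sum 48, len 10
add 3: [9, 5, 6, 2, 0, 9, 5, 5, 2, 3] sum 46, len 10
add 1: [9, 5, 6, 2, 0, 9, 5, 5, 2, 3, 1] sum 47, len 11
add 7: [5, 6, 2, 0, 9, 5, 5, 2, 3, 1, 7] sum 45, len 11
add 5: [6, 2, 0, 9, 5, 5, 2, 3, 1, 7, 5] sum 45, len 11
Longest length seen: 11.

11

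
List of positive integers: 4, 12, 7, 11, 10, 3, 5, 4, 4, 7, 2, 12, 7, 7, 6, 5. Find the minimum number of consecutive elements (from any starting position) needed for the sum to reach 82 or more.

12

add 4: running sum 4 < 82
add 12: running sum 16 < 82
add 7: running sum 23 < 82
add 11: running sum 34 < 82
add 10: running sum 44 < 82
add 3: running sum 47 < 82
add 5: running sum 52 < 82
add 4: running sum 56 < 82
add 4: running sum 60 < 82
add 7: running sum 67 < 82
add 2: running sum 69 < 82
add 12: running sum 81 < 82
end 12: [12, 7, 11, 10, 3, 5, 4, 4, 7, 2, 12, 7] sum 84, len 12
end 13: [12, 7, 11, 10, 3, 5, 4, 4, 7, 2, 12, 7, 7] sum 91, len 13
end 14: [7, 11, 10, 3, 5, 4, 4, 7, 2, 12, 7, 7, 6] sum 85, len 13
end 15: [11, 10, 3, 5, 4, 4, 7, 2, 12, 7, 7, 6, 5] sum 83, len 13
Shortest qualifying length: 12.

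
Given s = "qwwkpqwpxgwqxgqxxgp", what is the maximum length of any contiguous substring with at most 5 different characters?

15

Extend right; when distinct count exceeds 5, shrink from the left:
[q] 1 distinct, len 1
[q, w] 2 distinct, len 2
[q, w, w] 2 distinct, len 3
[q, w, w, k] 3 distinct, len 4
[q, w, w, k, p] 4 distinct, len 5
[q, w, w, k, p, q] 4 distinct, len 6
[q, w, w, k, p, q, w] 4 distinct, len 7
[q, w, w, k, p, q, w, p] 4 distinct, len 8
[q, w, w, k, p, q, w, p, x] 5 distinct, len 9
[p, q, w, p, x, g] 5 distinct, len 6
[p, q, w, p, x, g, w] 5 distinct, len 7
[p, q, w, p, x, g, w, q] 5 distinct, len 8
[p, q, w, p, x, g, w, q, x] 5 distinct, len 9
[p, q, w, p, x, g, w, q, x, g] 5 distinct, len 10
[p, q, w, p, x, g, w, q, x, g, q] 5 distinct, len 11
[p, q, w, p, x, g, w, q, x, g, q, x] 5 distinct, len 12
[p, q, w, p, x, g, w, q, x, g, q, x, x] 5 distinct, len 13
[p, q, w, p, x, g, w, q, x, g, q, x, x, g] 5 distinct, len 14
[p, q, w, p, x, g, w, q, x, g, q, x, x, g, p] 5 distinct, len 15
Longest length with ≤5 distinct: 15.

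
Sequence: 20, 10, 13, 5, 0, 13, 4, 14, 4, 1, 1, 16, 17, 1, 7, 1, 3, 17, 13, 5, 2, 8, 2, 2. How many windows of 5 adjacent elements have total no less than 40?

7

20 10 13 5 0 → sum 48  ≥ 40 ✓
10 13 5 0 13 → sum 41  ≥ 40 ✓
13 5 0 13 4 → sum 35
5 0 13 4 14 → sum 36
0 13 4 14 4 → sum 35
13 4 14 4 1 → sum 36
4 14 4 1 1 → sum 24
14 4 1 1 16 → sum 36
4 1 1 16 17 → sum 39
1 1 16 17 1 → sum 36
1 16 17 1 7 → sum 42  ≥ 40 ✓
16 17 1 7 1 → sum 42  ≥ 40 ✓
17 1 7 1 3 → sum 29
1 7 1 3 17 → sum 29
7 1 3 17 13 → sum 41  ≥ 40 ✓
1 3 17 13 5 → sum 39
3 17 13 5 2 → sum 40  ≥ 40 ✓
17 13 5 2 8 → sum 45  ≥ 40 ✓
13 5 2 8 2 → sum 30
5 2 8 2 2 → sum 19
7 windows satisfy the condition.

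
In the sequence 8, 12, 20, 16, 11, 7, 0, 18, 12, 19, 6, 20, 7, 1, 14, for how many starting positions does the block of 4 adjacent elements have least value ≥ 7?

3

[8, 12, 20, 16] → min 8  ≥ 7 ✓
[12, 20, 16, 11] → min 11  ≥ 7 ✓
[20, 16, 11, 7] → min 7  ≥ 7 ✓
[16, 11, 7, 0] → min 0
[11, 7, 0, 18] → min 0
[7, 0, 18, 12] → min 0
[0, 18, 12, 19] → min 0
[18, 12, 19, 6] → min 6
[12, 19, 6, 20] → min 6
[19, 6, 20, 7] → min 6
[6, 20, 7, 1] → min 1
[20, 7, 1, 14] → min 1
3 windows satisfy the condition.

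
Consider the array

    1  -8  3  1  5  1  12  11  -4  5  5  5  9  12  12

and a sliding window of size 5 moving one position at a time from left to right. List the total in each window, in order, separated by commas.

1 -8 3 1 5 → sum 2
-8 3 1 5 1 → sum 2
3 1 5 1 12 → sum 22
1 5 1 12 11 → sum 30
5 1 12 11 -4 → sum 25
1 12 11 -4 5 → sum 25
12 11 -4 5 5 → sum 29
11 -4 5 5 5 → sum 22
-4 5 5 5 9 → sum 20
5 5 5 9 12 → sum 36
5 5 9 12 12 → sum 43

2, 2, 22, 30, 25, 25, 29, 22, 20, 36, 43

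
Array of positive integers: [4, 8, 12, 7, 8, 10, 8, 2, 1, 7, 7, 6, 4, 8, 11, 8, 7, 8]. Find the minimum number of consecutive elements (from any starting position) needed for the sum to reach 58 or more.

8

add 4: running sum 4 < 58
add 8: running sum 12 < 58
add 12: running sum 24 < 58
add 7: running sum 31 < 58
add 8: running sum 39 < 58
add 10: running sum 49 < 58
add 8: running sum 57 < 58
add 2: shortest ending here [4, 8, 12, 7, 8, 10, 8, 2] sum 59, len 8
add 1: shortest ending here [4, 8, 12, 7, 8, 10, 8, 2, 1] sum 60, len 9
add 7: shortest ending here [8, 12, 7, 8, 10, 8, 2, 1, 7] sum 63, len 9
add 7: shortest ending here [12, 7, 8, 10, 8, 2, 1, 7, 7] sum 62, len 9
add 6: shortest ending here [12, 7, 8, 10, 8, 2, 1, 7, 7, 6] sum 68, len 10
add 4: shortest ending here [7, 8, 10, 8, 2, 1, 7, 7, 6, 4] sum 60, len 10
add 8: shortest ending here [8, 10, 8, 2, 1, 7, 7, 6, 4, 8] sum 61, len 10
add 11: shortest ending here [10, 8, 2, 1, 7, 7, 6, 4, 8, 11] sum 64, len 10
add 8: shortest ending here [8, 2, 1, 7, 7, 6, 4, 8, 11, 8] sum 62, len 10
add 7: shortest ending here [7, 7, 6, 4, 8, 11, 8, 7] sum 58, len 8
add 8: shortest ending here [7, 6, 4, 8, 11, 8, 7, 8] sum 59, len 8
Shortest qualifying length: 8.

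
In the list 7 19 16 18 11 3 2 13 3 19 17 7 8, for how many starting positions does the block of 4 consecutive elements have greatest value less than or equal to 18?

4

(7, 19, 16, 18) → max 19
(19, 16, 18, 11) → max 19
(16, 18, 11, 3) → max 18  ≤ 18 ✓
(18, 11, 3, 2) → max 18  ≤ 18 ✓
(11, 3, 2, 13) → max 13  ≤ 18 ✓
(3, 2, 13, 3) → max 13  ≤ 18 ✓
(2, 13, 3, 19) → max 19
(13, 3, 19, 17) → max 19
(3, 19, 17, 7) → max 19
(19, 17, 7, 8) → max 19
4 windows satisfy the condition.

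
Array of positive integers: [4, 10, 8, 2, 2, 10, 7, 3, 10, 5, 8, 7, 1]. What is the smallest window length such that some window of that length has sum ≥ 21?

3

add 4: running sum 4 < 21
add 10: running sum 14 < 21
add 8: shortest ending here [4, 10, 8] sum 22, len 3
add 2: shortest ending here [4, 10, 8, 2] sum 24, len 4
add 2: shortest ending here [10, 8, 2, 2] sum 22, len 4
add 10: shortest ending here [8, 2, 2, 10] sum 22, len 4
add 7: shortest ending here [2, 2, 10, 7] sum 21, len 4
add 3: shortest ending here [2, 10, 7, 3] sum 22, len 4
add 10: shortest ending here [10, 7, 3, 10] sum 30, len 4
add 5: shortest ending here [7, 3, 10, 5] sum 25, len 4
add 8: shortest ending here [10, 5, 8] sum 23, len 3
add 7: shortest ending here [10, 5, 8, 7] sum 30, len 4
add 1: shortest ending here [5, 8, 7, 1] sum 21, len 4
Shortest qualifying length: 3.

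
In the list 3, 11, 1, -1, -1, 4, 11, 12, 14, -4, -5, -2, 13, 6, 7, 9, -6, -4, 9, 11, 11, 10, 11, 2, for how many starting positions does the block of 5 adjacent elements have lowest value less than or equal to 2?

19

(3, 11, 1, -1, -1) → min -1  ≤ 2 ✓
(11, 1, -1, -1, 4) → min -1  ≤ 2 ✓
(1, -1, -1, 4, 11) → min -1  ≤ 2 ✓
(-1, -1, 4, 11, 12) → min -1  ≤ 2 ✓
(-1, 4, 11, 12, 14) → min -1  ≤ 2 ✓
(4, 11, 12, 14, -4) → min -4  ≤ 2 ✓
(11, 12, 14, -4, -5) → min -5  ≤ 2 ✓
(12, 14, -4, -5, -2) → min -5  ≤ 2 ✓
(14, -4, -5, -2, 13) → min -5  ≤ 2 ✓
(-4, -5, -2, 13, 6) → min -5  ≤ 2 ✓
(-5, -2, 13, 6, 7) → min -5  ≤ 2 ✓
(-2, 13, 6, 7, 9) → min -2  ≤ 2 ✓
(13, 6, 7, 9, -6) → min -6  ≤ 2 ✓
(6, 7, 9, -6, -4) → min -6  ≤ 2 ✓
(7, 9, -6, -4, 9) → min -6  ≤ 2 ✓
(9, -6, -4, 9, 11) → min -6  ≤ 2 ✓
(-6, -4, 9, 11, 11) → min -6  ≤ 2 ✓
(-4, 9, 11, 11, 10) → min -4  ≤ 2 ✓
(9, 11, 11, 10, 11) → min 9
(11, 11, 10, 11, 2) → min 2  ≤ 2 ✓
19 windows satisfy the condition.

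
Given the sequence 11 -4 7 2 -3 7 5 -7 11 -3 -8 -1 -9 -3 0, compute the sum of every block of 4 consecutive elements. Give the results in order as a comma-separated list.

[11, -4, 7, 2] → sum 16
[-4, 7, 2, -3] → sum 2
[7, 2, -3, 7] → sum 13
[2, -3, 7, 5] → sum 11
[-3, 7, 5, -7] → sum 2
[7, 5, -7, 11] → sum 16
[5, -7, 11, -3] → sum 6
[-7, 11, -3, -8] → sum -7
[11, -3, -8, -1] → sum -1
[-3, -8, -1, -9] → sum -21
[-8, -1, -9, -3] → sum -21
[-1, -9, -3, 0] → sum -13

16, 2, 13, 11, 2, 16, 6, -7, -1, -21, -21, -13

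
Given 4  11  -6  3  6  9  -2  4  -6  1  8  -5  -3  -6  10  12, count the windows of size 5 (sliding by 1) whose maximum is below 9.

(4, 11, -6, 3, 6) → max 11
(11, -6, 3, 6, 9) → max 11
(-6, 3, 6, 9, -2) → max 9
(3, 6, 9, -2, 4) → max 9
(6, 9, -2, 4, -6) → max 9
(9, -2, 4, -6, 1) → max 9
(-2, 4, -6, 1, 8) → max 8  < 9 ✓
(4, -6, 1, 8, -5) → max 8  < 9 ✓
(-6, 1, 8, -5, -3) → max 8  < 9 ✓
(1, 8, -5, -3, -6) → max 8  < 9 ✓
(8, -5, -3, -6, 10) → max 10
(-5, -3, -6, 10, 12) → max 12
4 windows satisfy the condition.

4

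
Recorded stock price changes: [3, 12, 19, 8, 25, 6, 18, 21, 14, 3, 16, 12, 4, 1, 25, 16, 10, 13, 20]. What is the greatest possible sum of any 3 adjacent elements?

(3, 12, 19) → sum 34
(12, 19, 8) → sum 39
(19, 8, 25) → sum 52
(8, 25, 6) → sum 39
(25, 6, 18) → sum 49
(6, 18, 21) → sum 45
(18, 21, 14) → sum 53
(21, 14, 3) → sum 38
(14, 3, 16) → sum 33
(3, 16, 12) → sum 31
(16, 12, 4) → sum 32
(12, 4, 1) → sum 17
(4, 1, 25) → sum 30
(1, 25, 16) → sum 42
(25, 16, 10) → sum 51
(16, 10, 13) → sum 39
(10, 13, 20) → sum 43
Greatest of these is 53.

53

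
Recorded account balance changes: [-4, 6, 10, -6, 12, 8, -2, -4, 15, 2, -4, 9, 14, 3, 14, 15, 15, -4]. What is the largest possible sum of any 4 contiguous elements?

(-4, 6, 10, -6) → sum 6
(6, 10, -6, 12) → sum 22
(10, -6, 12, 8) → sum 24
(-6, 12, 8, -2) → sum 12
(12, 8, -2, -4) → sum 14
(8, -2, -4, 15) → sum 17
(-2, -4, 15, 2) → sum 11
(-4, 15, 2, -4) → sum 9
(15, 2, -4, 9) → sum 22
(2, -4, 9, 14) → sum 21
(-4, 9, 14, 3) → sum 22
(9, 14, 3, 14) → sum 40
(14, 3, 14, 15) → sum 46
(3, 14, 15, 15) → sum 47
(14, 15, 15, -4) → sum 40
Largest of these is 47.

47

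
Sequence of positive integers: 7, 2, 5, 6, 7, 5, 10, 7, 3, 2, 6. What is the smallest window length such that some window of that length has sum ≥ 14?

add 7: running sum 7 < 14
add 2: running sum 9 < 14
add 5: shortest ending here [7, 2, 5] sum 14, len 3
add 6: shortest ending here [7, 2, 5, 6] sum 20, len 4
add 7: shortest ending here [5, 6, 7] sum 18, len 3
add 5: shortest ending here [6, 7, 5] sum 18, len 3
add 10: shortest ending here [5, 10] sum 15, len 2
add 7: shortest ending here [10, 7] sum 17, len 2
add 3: shortest ending here [10, 7, 3] sum 20, len 3
add 2: shortest ending here [10, 7, 3, 2] sum 22, len 4
add 6: shortest ending here [7, 3, 2, 6] sum 18, len 4
Shortest qualifying length: 2.

2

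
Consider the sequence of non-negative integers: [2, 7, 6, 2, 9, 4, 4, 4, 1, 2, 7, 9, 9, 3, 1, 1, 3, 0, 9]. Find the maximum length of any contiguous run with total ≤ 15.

add 2: [2] sum 2, len 1
add 7: [2, 7] sum 9, len 2
add 6: [2, 7, 6] sum 15, len 3
add 2: [7, 6, 2] sum 15, len 3
add 9: [2, 9] sum 11, len 2
add 4: [2, 9, 4] sum 15, len 3
add 4: [4, 4] sum 8, len 2
add 4: [4, 4, 4] sum 12, len 3
add 1: [4, 4, 4, 1] sum 13, len 4
add 2: [4, 4, 4, 1, 2] sum 15, len 5
add 7: [4, 1, 2, 7] sum 14, len 4
add 9: [9] sum 9, len 1
add 9: [9] sum 9, len 1
add 3: [9, 3] sum 12, len 2
add 1: [9, 3, 1] sum 13, len 3
add 1: [9, 3, 1, 1] sum 14, len 4
add 3: [3, 1, 1, 3] sum 8, len 4
add 0: [3, 1, 1, 3, 0] sum 8, len 5
add 9: [1, 1, 3, 0, 9] sum 14, len 5
Longest length seen: 5.

5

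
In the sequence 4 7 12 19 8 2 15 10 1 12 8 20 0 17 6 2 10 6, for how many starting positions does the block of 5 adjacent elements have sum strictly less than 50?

8

4 7 12 19 8 → sum 50
7 12 19 8 2 → sum 48  < 50 ✓
12 19 8 2 15 → sum 56
19 8 2 15 10 → sum 54
8 2 15 10 1 → sum 36  < 50 ✓
2 15 10 1 12 → sum 40  < 50 ✓
15 10 1 12 8 → sum 46  < 50 ✓
10 1 12 8 20 → sum 51
1 12 8 20 0 → sum 41  < 50 ✓
12 8 20 0 17 → sum 57
8 20 0 17 6 → sum 51
20 0 17 6 2 → sum 45  < 50 ✓
0 17 6 2 10 → sum 35  < 50 ✓
17 6 2 10 6 → sum 41  < 50 ✓
8 windows satisfy the condition.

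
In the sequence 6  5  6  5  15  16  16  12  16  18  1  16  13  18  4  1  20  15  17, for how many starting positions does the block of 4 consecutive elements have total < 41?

4

[6, 5, 6, 5] → sum 22  < 41 ✓
[5, 6, 5, 15] → sum 31  < 41 ✓
[6, 5, 15, 16] → sum 42
[5, 15, 16, 16] → sum 52
[15, 16, 16, 12] → sum 59
[16, 16, 12, 16] → sum 60
[16, 12, 16, 18] → sum 62
[12, 16, 18, 1] → sum 47
[16, 18, 1, 16] → sum 51
[18, 1, 16, 13] → sum 48
[1, 16, 13, 18] → sum 48
[16, 13, 18, 4] → sum 51
[13, 18, 4, 1] → sum 36  < 41 ✓
[18, 4, 1, 20] → sum 43
[4, 1, 20, 15] → sum 40  < 41 ✓
[1, 20, 15, 17] → sum 53
4 windows satisfy the condition.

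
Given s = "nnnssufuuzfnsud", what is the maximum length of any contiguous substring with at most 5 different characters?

add n: window [n] (1 distinct), len 1
add n: window [n, n] (1 distinct), len 2
add n: window [n, n, n] (1 distinct), len 3
add s: window [n, n, n, s] (2 distinct), len 4
add s: window [n, n, n, s, s] (2 distinct), len 5
add u: window [n, n, n, s, s, u] (3 distinct), len 6
add f: window [n, n, n, s, s, u, f] (4 distinct), len 7
add u: window [n, n, n, s, s, u, f, u] (4 distinct), len 8
add u: window [n, n, n, s, s, u, f, u, u] (4 distinct), len 9
add z: window [n, n, n, s, s, u, f, u, u, z] (5 distinct), len 10
add f: window [n, n, n, s, s, u, f, u, u, z, f] (5 distinct), len 11
add n: window [n, n, n, s, s, u, f, u, u, z, f, n] (5 distinct), len 12
add s: window [n, n, n, s, s, u, f, u, u, z, f, n, s] (5 distinct), len 13
add u: window [n, n, n, s, s, u, f, u, u, z, f, n, s, u] (5 distinct), len 14
add d: window [f, n, s, u, d] (5 distinct), len 5
Longest length with ≤5 distinct: 14.

14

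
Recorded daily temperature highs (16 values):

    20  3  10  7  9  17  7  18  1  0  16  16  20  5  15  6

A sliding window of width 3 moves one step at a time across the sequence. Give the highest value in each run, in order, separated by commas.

(20, 3, 10) → max 20
(3, 10, 7) → max 10
(10, 7, 9) → max 10
(7, 9, 17) → max 17
(9, 17, 7) → max 17
(17, 7, 18) → max 18
(7, 18, 1) → max 18
(18, 1, 0) → max 18
(1, 0, 16) → max 16
(0, 16, 16) → max 16
(16, 16, 20) → max 20
(16, 20, 5) → max 20
(20, 5, 15) → max 20
(5, 15, 6) → max 15

20, 10, 10, 17, 17, 18, 18, 18, 16, 16, 20, 20, 20, 15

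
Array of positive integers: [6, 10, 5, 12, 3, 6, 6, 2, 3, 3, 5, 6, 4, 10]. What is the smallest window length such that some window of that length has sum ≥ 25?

3

add 6: running sum 6 < 25
add 10: running sum 16 < 25
add 5: running sum 21 < 25
end 3: [10, 5, 12] sum 27, len 3
end 4: [10, 5, 12, 3] sum 30, len 4
end 5: [5, 12, 3, 6] sum 26, len 4
end 6: [12, 3, 6, 6] sum 27, len 4
end 7: [12, 3, 6, 6, 2] sum 29, len 5
end 8: [12, 3, 6, 6, 2, 3] sum 32, len 6
end 9: [12, 3, 6, 6, 2, 3, 3] sum 35, len 7
end 10: [6, 6, 2, 3, 3, 5] sum 25, len 6
end 11: [6, 2, 3, 3, 5, 6] sum 25, len 6
end 12: [6, 2, 3, 3, 5, 6, 4] sum 29, len 7
end 13: [5, 6, 4, 10] sum 25, len 4
Shortest qualifying length: 3.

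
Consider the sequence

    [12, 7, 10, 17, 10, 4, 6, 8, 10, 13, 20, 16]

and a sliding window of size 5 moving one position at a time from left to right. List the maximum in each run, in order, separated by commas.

17, 17, 17, 17, 10, 13, 20, 20

[12, 7, 10, 17, 10] → max 17
[7, 10, 17, 10, 4] → max 17
[10, 17, 10, 4, 6] → max 17
[17, 10, 4, 6, 8] → max 17
[10, 4, 6, 8, 10] → max 10
[4, 6, 8, 10, 13] → max 13
[6, 8, 10, 13, 20] → max 20
[8, 10, 13, 20, 16] → max 20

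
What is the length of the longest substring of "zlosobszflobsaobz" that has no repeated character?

7

[z] len 1
[z, l] len 2
[z, l, o] len 3
[z, l, o, s] len 4
[s, o] len 2
[s, o, b] len 3
[o, b, s] len 3
[o, b, s, z] len 4
[o, b, s, z, f] len 5
[o, b, s, z, f, l] len 6
[b, s, z, f, l, o] len 6
[s, z, f, l, o, b] len 6
[z, f, l, o, b, s] len 6
[z, f, l, o, b, s, a] len 7
[b, s, a, o] len 4
[s, a, o, b] len 4
[s, a, o, b, z] len 5
Longest all-distinct length: 7.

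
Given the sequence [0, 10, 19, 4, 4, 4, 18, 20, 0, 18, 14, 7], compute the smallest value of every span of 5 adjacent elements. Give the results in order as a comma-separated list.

0, 4, 4, 4, 0, 0, 0, 0

Sliding a size-5 window across the 12 values:
[0, 10, 19, 4, 4] → min 0
[10, 19, 4, 4, 4] → min 4
[19, 4, 4, 4, 18] → min 4
[4, 4, 4, 18, 20] → min 4
[4, 4, 18, 20, 0] → min 0
[4, 18, 20, 0, 18] → min 0
[18, 20, 0, 18, 14] → min 0
[20, 0, 18, 14, 7] → min 0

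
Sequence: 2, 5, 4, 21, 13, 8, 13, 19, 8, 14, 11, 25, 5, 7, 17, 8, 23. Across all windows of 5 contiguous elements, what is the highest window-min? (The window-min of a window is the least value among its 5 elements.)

(2, 5, 4, 21, 13) → min 2
(5, 4, 21, 13, 8) → min 4
(4, 21, 13, 8, 13) → min 4
(21, 13, 8, 13, 19) → min 8
(13, 8, 13, 19, 8) → min 8
(8, 13, 19, 8, 14) → min 8
(13, 19, 8, 14, 11) → min 8
(19, 8, 14, 11, 25) → min 8
(8, 14, 11, 25, 5) → min 5
(14, 11, 25, 5, 7) → min 5
(11, 25, 5, 7, 17) → min 5
(25, 5, 7, 17, 8) → min 5
(5, 7, 17, 8, 23) → min 5
Highest of these is 8.

8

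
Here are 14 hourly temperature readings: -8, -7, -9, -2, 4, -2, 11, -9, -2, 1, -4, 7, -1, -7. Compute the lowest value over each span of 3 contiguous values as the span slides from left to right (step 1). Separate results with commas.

-8 -7 -9 → min -9
-7 -9 -2 → min -9
-9 -2 4 → min -9
-2 4 -2 → min -2
4 -2 11 → min -2
-2 11 -9 → min -9
11 -9 -2 → min -9
-9 -2 1 → min -9
-2 1 -4 → min -4
1 -4 7 → min -4
-4 7 -1 → min -4
7 -1 -7 → min -7

-9, -9, -9, -2, -2, -9, -9, -9, -4, -4, -4, -7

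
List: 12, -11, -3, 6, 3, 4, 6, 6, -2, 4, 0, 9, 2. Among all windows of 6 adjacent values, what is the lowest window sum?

5

[12, -11, -3, 6, 3, 4] → sum 11
[-11, -3, 6, 3, 4, 6] → sum 5
[-3, 6, 3, 4, 6, 6] → sum 22
[6, 3, 4, 6, 6, -2] → sum 23
[3, 4, 6, 6, -2, 4] → sum 21
[4, 6, 6, -2, 4, 0] → sum 18
[6, 6, -2, 4, 0, 9] → sum 23
[6, -2, 4, 0, 9, 2] → sum 19
Lowest of these is 5.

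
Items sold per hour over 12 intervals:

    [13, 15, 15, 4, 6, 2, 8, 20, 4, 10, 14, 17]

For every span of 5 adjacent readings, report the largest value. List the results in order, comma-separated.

(13, 15, 15, 4, 6) → max 15
(15, 15, 4, 6, 2) → max 15
(15, 4, 6, 2, 8) → max 15
(4, 6, 2, 8, 20) → max 20
(6, 2, 8, 20, 4) → max 20
(2, 8, 20, 4, 10) → max 20
(8, 20, 4, 10, 14) → max 20
(20, 4, 10, 14, 17) → max 20

15, 15, 15, 20, 20, 20, 20, 20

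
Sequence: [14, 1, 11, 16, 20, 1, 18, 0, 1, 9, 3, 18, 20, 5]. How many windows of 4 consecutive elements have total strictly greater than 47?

(14, 1, 11, 16) → sum 42
(1, 11, 16, 20) → sum 48  > 47 ✓
(11, 16, 20, 1) → sum 48  > 47 ✓
(16, 20, 1, 18) → sum 55  > 47 ✓
(20, 1, 18, 0) → sum 39
(1, 18, 0, 1) → sum 20
(18, 0, 1, 9) → sum 28
(0, 1, 9, 3) → sum 13
(1, 9, 3, 18) → sum 31
(9, 3, 18, 20) → sum 50  > 47 ✓
(3, 18, 20, 5) → sum 46
4 windows satisfy the condition.

4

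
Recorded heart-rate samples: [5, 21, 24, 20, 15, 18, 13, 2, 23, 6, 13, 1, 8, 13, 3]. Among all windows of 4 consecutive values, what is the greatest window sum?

80

Each size-4 window and its sum:
[5, 21, 24, 20] → sum 70
[21, 24, 20, 15] → sum 80
[24, 20, 15, 18] → sum 77
[20, 15, 18, 13] → sum 66
[15, 18, 13, 2] → sum 48
[18, 13, 2, 23] → sum 56
[13, 2, 23, 6] → sum 44
[2, 23, 6, 13] → sum 44
[23, 6, 13, 1] → sum 43
[6, 13, 1, 8] → sum 28
[13, 1, 8, 13] → sum 35
[1, 8, 13, 3] → sum 25
Greatest of these is 80.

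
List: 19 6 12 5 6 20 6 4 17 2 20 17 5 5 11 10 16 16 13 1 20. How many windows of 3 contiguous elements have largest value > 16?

19 6 12 → max 19  > 16 ✓
6 12 5 → max 12
12 5 6 → max 12
5 6 20 → max 20  > 16 ✓
6 20 6 → max 20  > 16 ✓
20 6 4 → max 20  > 16 ✓
6 4 17 → max 17  > 16 ✓
4 17 2 → max 17  > 16 ✓
17 2 20 → max 20  > 16 ✓
2 20 17 → max 20  > 16 ✓
20 17 5 → max 20  > 16 ✓
17 5 5 → max 17  > 16 ✓
5 5 11 → max 11
5 11 10 → max 11
11 10 16 → max 16
10 16 16 → max 16
16 16 13 → max 16
16 13 1 → max 16
13 1 20 → max 20  > 16 ✓
11 windows satisfy the condition.

11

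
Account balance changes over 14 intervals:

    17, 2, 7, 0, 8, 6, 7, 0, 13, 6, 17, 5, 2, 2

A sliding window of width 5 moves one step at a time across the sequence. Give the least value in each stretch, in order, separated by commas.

(17, 2, 7, 0, 8) → min 0
(2, 7, 0, 8, 6) → min 0
(7, 0, 8, 6, 7) → min 0
(0, 8, 6, 7, 0) → min 0
(8, 6, 7, 0, 13) → min 0
(6, 7, 0, 13, 6) → min 0
(7, 0, 13, 6, 17) → min 0
(0, 13, 6, 17, 5) → min 0
(13, 6, 17, 5, 2) → min 2
(6, 17, 5, 2, 2) → min 2

0, 0, 0, 0, 0, 0, 0, 0, 2, 2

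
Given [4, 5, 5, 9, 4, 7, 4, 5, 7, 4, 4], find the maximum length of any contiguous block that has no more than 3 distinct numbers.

7

Extend right; when distinct count exceeds 3, shrink from the left:
[4] 1 distinct, len 1
[4, 5] 2 distinct, len 2
[4, 5, 5] 2 distinct, len 3
[4, 5, 5, 9] 3 distinct, len 4
[4, 5, 5, 9, 4] 3 distinct, len 5
[9, 4, 7] 3 distinct, len 3
[9, 4, 7, 4] 3 distinct, len 4
[4, 7, 4, 5] 3 distinct, len 4
[4, 7, 4, 5, 7] 3 distinct, len 5
[4, 7, 4, 5, 7, 4] 3 distinct, len 6
[4, 7, 4, 5, 7, 4, 4] 3 distinct, len 7
Longest length with ≤3 distinct: 7.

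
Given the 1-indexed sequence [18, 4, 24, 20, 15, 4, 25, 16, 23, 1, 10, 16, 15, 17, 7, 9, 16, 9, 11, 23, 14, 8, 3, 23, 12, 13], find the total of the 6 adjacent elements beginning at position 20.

83

Elements at indices 20..25: 23, 14, 8, 3, 23, 12
sum(23, 14, 8, 3, 23, 12) = 83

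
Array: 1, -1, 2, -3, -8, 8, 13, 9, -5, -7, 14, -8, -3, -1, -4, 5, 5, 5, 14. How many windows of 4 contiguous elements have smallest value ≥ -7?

8

[1, -1, 2, -3] → min -3  ≥ -7 ✓
[-1, 2, -3, -8] → min -8
[2, -3, -8, 8] → min -8
[-3, -8, 8, 13] → min -8
[-8, 8, 13, 9] → min -8
[8, 13, 9, -5] → min -5  ≥ -7 ✓
[13, 9, -5, -7] → min -7  ≥ -7 ✓
[9, -5, -7, 14] → min -7  ≥ -7 ✓
[-5, -7, 14, -8] → min -8
[-7, 14, -8, -3] → min -8
[14, -8, -3, -1] → min -8
[-8, -3, -1, -4] → min -8
[-3, -1, -4, 5] → min -4  ≥ -7 ✓
[-1, -4, 5, 5] → min -4  ≥ -7 ✓
[-4, 5, 5, 5] → min -4  ≥ -7 ✓
[5, 5, 5, 14] → min 5  ≥ -7 ✓
8 windows satisfy the condition.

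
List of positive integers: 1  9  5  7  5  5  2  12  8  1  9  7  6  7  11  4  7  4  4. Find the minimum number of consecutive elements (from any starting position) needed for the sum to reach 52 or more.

add 1: running sum 1 < 52
add 9: running sum 10 < 52
add 5: running sum 15 < 52
add 7: running sum 22 < 52
add 5: running sum 27 < 52
add 5: running sum 32 < 52
add 2: running sum 34 < 52
add 12: running sum 46 < 52
add 8: shortest ending here [9, 5, 7, 5, 5, 2, 12, 8] sum 53, len 8
add 1: shortest ending here [9, 5, 7, 5, 5, 2, 12, 8, 1] sum 54, len 9
add 9: shortest ending here [5, 7, 5, 5, 2, 12, 8, 1, 9] sum 54, len 9
add 7: shortest ending here [7, 5, 5, 2, 12, 8, 1, 9, 7] sum 56, len 9
add 6: shortest ending here [5, 5, 2, 12, 8, 1, 9, 7, 6] sum 55, len 9
add 7: shortest ending here [2, 12, 8, 1, 9, 7, 6, 7] sum 52, len 8
add 11: shortest ending here [12, 8, 1, 9, 7, 6, 7, 11] sum 61, len 8
add 4: shortest ending here [8, 1, 9, 7, 6, 7, 11, 4] sum 53, len 8
add 7: shortest ending here [1, 9, 7, 6, 7, 11, 4, 7] sum 52, len 8
add 4: shortest ending here [9, 7, 6, 7, 11, 4, 7, 4] sum 55, len 8
add 4: shortest ending here [9, 7, 6, 7, 11, 4, 7, 4, 4] sum 59, len 9
Shortest qualifying length: 8.

8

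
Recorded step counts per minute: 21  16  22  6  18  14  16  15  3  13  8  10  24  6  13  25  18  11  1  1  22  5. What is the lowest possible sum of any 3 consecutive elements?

13

(21, 16, 22) → sum 59
(16, 22, 6) → sum 44
(22, 6, 18) → sum 46
(6, 18, 14) → sum 38
(18, 14, 16) → sum 48
(14, 16, 15) → sum 45
(16, 15, 3) → sum 34
(15, 3, 13) → sum 31
(3, 13, 8) → sum 24
(13, 8, 10) → sum 31
(8, 10, 24) → sum 42
(10, 24, 6) → sum 40
(24, 6, 13) → sum 43
(6, 13, 25) → sum 44
(13, 25, 18) → sum 56
(25, 18, 11) → sum 54
(18, 11, 1) → sum 30
(11, 1, 1) → sum 13
(1, 1, 22) → sum 24
(1, 22, 5) → sum 28
Lowest of these is 13.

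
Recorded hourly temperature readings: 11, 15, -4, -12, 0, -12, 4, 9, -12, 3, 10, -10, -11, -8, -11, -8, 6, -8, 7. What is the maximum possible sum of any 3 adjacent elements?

22

Window sums for each of the 17 positions:
[11, 15, -4] → sum 22
[15, -4, -12] → sum -1
[-4, -12, 0] → sum -16
[-12, 0, -12] → sum -24
[0, -12, 4] → sum -8
[-12, 4, 9] → sum 1
[4, 9, -12] → sum 1
[9, -12, 3] → sum 0
[-12, 3, 10] → sum 1
[3, 10, -10] → sum 3
[10, -10, -11] → sum -11
[-10, -11, -8] → sum -29
[-11, -8, -11] → sum -30
[-8, -11, -8] → sum -27
[-11, -8, 6] → sum -13
[-8, 6, -8] → sum -10
[6, -8, 7] → sum 5
Maximum of these is 22.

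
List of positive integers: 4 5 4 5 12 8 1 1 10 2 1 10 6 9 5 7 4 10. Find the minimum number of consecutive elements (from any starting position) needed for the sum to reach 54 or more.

9

add 4: running sum 4 < 54
add 5: running sum 9 < 54
add 4: running sum 13 < 54
add 5: running sum 18 < 54
add 12: running sum 30 < 54
add 8: running sum 38 < 54
add 1: running sum 39 < 54
add 1: running sum 40 < 54
add 10: running sum 50 < 54
add 2: running sum 52 < 54
add 1: running sum 53 < 54
end 11: [4, 5, 12, 8, 1, 1, 10, 2, 1, 10] sum 54, len 10
end 12: [5, 12, 8, 1, 1, 10, 2, 1, 10, 6] sum 56, len 10
end 13: [12, 8, 1, 1, 10, 2, 1, 10, 6, 9] sum 60, len 10
end 14: [12, 8, 1, 1, 10, 2, 1, 10, 6, 9, 5] sum 65, len 11
end 15: [8, 1, 1, 10, 2, 1, 10, 6, 9, 5, 7] sum 60, len 11
end 16: [10, 2, 1, 10, 6, 9, 5, 7, 4] sum 54, len 9
end 17: [2, 1, 10, 6, 9, 5, 7, 4, 10] sum 54, len 9
Shortest qualifying length: 9.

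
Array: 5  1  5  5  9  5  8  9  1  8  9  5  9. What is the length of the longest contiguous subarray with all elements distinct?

add 5: [5] len 1
add 1: [5, 1] len 2
add 5 (repeat 5, move left end past it): [1, 5] len 2
add 5 (repeat 5, move left end past it): [5] len 1
add 9: [5, 9] len 2
add 5 (repeat 5, move left end past it): [9, 5] len 2
add 8: [9, 5, 8] len 3
add 9 (repeat 9, move left end past it): [5, 8, 9] len 3
add 1: [5, 8, 9, 1] len 4
add 8 (repeat 8, move left end past it): [9, 1, 8] len 3
add 9 (repeat 9, move left end past it): [1, 8, 9] len 3
add 5: [1, 8, 9, 5] len 4
add 9 (repeat 9, move left end past it): [5, 9] len 2
Longest all-distinct length: 4.

4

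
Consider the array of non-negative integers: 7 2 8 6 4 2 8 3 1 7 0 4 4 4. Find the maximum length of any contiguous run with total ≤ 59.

13

[7] sum 7 len 1
[7, 2] sum 9 len 2
[7, 2, 8] sum 17 len 3
[7, 2, 8, 6] sum 23 len 4
[7, 2, 8, 6, 4] sum 27 len 5
[7, 2, 8, 6, 4, 2] sum 29 len 6
[7, 2, 8, 6, 4, 2, 8] sum 37 len 7
[7, 2, 8, 6, 4, 2, 8, 3] sum 40 len 8
[7, 2, 8, 6, 4, 2, 8, 3, 1] sum 41 len 9
[7, 2, 8, 6, 4, 2, 8, 3, 1, 7] sum 48 len 10
[7, 2, 8, 6, 4, 2, 8, 3, 1, 7, 0] sum 48 len 11
[7, 2, 8, 6, 4, 2, 8, 3, 1, 7, 0, 4] sum 52 len 12
[7, 2, 8, 6, 4, 2, 8, 3, 1, 7, 0, 4, 4] sum 56 len 13
[2, 8, 6, 4, 2, 8, 3, 1, 7, 0, 4, 4, 4] sum 53 len 13
Longest length seen: 13.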